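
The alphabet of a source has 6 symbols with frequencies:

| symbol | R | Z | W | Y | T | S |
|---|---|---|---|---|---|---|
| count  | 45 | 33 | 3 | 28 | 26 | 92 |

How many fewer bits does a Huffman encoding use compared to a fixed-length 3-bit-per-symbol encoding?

155

Fixed-length: 3 bits × 227 symbols = 681 bits.
Huffman merges:
merge W(3) and T(26): 29
merge Y(28) and 29: 57
merge Z(33) and R(45): 78
merge 57 and 78: 135
merge S(92) and 135: 227
Huffman total = 29 + 57 + 78 + 135 + 227 = 526 bits.
Saving = 681 − 526 = 155 bits.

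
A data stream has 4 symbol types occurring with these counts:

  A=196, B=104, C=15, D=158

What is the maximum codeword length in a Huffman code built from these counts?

Merge the two lowest-weight nodes at each step:
merge C(15) and B(104): 119
merge 119 and D(158): 277
merge A(196) and 277: 473
The rarest symbols sit at the bottom; the longest codeword is 3 bits.

3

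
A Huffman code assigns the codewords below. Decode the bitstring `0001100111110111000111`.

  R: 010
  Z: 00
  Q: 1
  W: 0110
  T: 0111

Read left to right; each codeword is recognised as soon as it completes (prefix code):
  00→Z | 0110→W | 0111→T | 1→Q | 1→Q | 0111→T | 00→Z | 0111→T
Decoded message: ZWTQQTZT

ZWTQQTZT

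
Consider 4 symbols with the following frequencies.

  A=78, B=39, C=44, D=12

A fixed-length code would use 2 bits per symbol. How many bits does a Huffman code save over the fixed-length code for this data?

27

Fixed-length: 2 bits × 173 symbols = 346 bits.
Huffman merges:
merge D(12) and B(39): 51
merge C(44) and 51: 95
merge A(78) and 95: 173
Huffman total = 51 + 95 + 173 = 319 bits.
Saving = 346 − 319 = 27 bits.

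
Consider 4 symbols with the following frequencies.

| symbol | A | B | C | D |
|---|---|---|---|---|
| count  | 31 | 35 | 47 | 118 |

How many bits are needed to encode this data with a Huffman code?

410

Merge the two smallest weights repeatedly:
merge A(31) and B(35): 66
merge C(47) and 66: 113
merge 113 and D(118): 231
Total encoded bits = sum of merged weights = 66 + 113 + 231 = 410.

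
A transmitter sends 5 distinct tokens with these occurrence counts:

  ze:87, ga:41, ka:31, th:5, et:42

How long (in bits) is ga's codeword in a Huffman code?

3

Build the tree from the bottom:
merge th(5) and ka(31): 36
merge 36 and ga(41): 77
merge et(42) and 77: 119
merge ze(87) and 119: 206
ga's leaf is at depth 3, giving a 3-bit codeword.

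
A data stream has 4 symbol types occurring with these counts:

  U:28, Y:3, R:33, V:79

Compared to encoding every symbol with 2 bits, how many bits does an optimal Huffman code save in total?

Fixed-length: 2 bits × 143 symbols = 286 bits.
Huffman merges:
Y(3) + U(28) → 31
31 + R(33) → 64
64 + V(79) → 143
Huffman total = 31 + 64 + 143 = 238 bits.
Saving = 286 − 238 = 48 bits.

48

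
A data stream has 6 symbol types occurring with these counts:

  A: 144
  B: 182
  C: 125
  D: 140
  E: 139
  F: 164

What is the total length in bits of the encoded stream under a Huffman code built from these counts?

2336

Merge the two smallest weights repeatedly:
C(125) + E(139) → 264
D(140) + A(144) → 284
F(164) + B(182) → 346
264 + 284 → 548
346 + 548 → 894
The encoded length is the sum of every internal node's weight: 264 + 284 + 346 + 548 + 894 = 2336 bits.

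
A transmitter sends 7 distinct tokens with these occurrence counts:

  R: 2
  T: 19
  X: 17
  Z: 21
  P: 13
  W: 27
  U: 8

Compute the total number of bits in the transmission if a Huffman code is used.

Merge the two smallest weights repeatedly:
combine R(2), U(8) → 10
combine 10, P(13) → 23
combine X(17), T(19) → 36
combine Z(21), 23 → 44
combine W(27), 36 → 63
combine 44, 63 → 107
Total encoded bits = sum of merged weights = 10 + 23 + 36 + 44 + 63 + 107 = 283.

283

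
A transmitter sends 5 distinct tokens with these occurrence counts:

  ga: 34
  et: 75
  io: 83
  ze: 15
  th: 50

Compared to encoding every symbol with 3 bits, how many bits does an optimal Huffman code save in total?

208

Fixed-length: 3 bits × 257 symbols = 771 bits.
Huffman merges:
merge ze(15) and ga(34): 49
merge 49 and th(50): 99
merge et(75) and io(83): 158
merge 99 and 158: 257
Huffman total = 49 + 99 + 158 + 257 = 563 bits.
Saving = 771 − 563 = 208 bits.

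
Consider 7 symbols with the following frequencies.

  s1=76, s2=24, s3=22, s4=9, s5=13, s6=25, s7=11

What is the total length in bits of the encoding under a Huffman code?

Merge the two smallest weights repeatedly:
combine s4(9), s7(11) → 20
combine s5(13), 20 → 33
combine s3(22), s2(24) → 46
combine s6(25), 33 → 58
combine 46, 58 → 104
combine s1(76), 104 → 180
The encoded length is the sum of every internal node's weight: 20 + 33 + 46 + 58 + 104 + 180 = 441 bits.

441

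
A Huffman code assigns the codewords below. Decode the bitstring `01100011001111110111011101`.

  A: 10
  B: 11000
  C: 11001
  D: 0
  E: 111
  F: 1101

Read left to right; each codeword is recognised as soon as it completes (prefix code):
  0→D | 11000→B | 11001→C | 111→E | 1101→F | 1101→F | 1101→F
Decoded message: DBCEFFF

DBCEFFF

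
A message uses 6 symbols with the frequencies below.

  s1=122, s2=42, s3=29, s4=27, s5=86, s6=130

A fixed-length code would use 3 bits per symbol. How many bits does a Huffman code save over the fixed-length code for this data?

Fixed-length: 3 bits × 436 symbols = 1308 bits.
Huffman merges:
combine s4(27), s3(29) → 56
combine s2(42), 56 → 98
combine s5(86), 98 → 184
combine s1(122), s6(130) → 252
combine 184, 252 → 436
Huffman total = 56 + 98 + 184 + 252 + 436 = 1026 bits.
Saving = 1308 − 1026 = 282 bits.

282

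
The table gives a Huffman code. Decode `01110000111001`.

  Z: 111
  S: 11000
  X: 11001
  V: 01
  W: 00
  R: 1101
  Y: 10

Read left to right; each codeword is recognised as soon as it completes (prefix code):
  01→V | 11000→S | 01→V | 11001→X
Decoded message: VSVX

VSVX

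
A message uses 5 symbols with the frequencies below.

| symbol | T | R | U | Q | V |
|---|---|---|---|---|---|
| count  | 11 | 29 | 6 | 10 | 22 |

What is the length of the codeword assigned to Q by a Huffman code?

Build the tree from the bottom:
merge U(6) and Q(10): 16
merge T(11) and 16: 27
merge V(22) and 27: 49
merge R(29) and 49: 78
The subtree containing Q is merged 4 times, so code length = 4.

4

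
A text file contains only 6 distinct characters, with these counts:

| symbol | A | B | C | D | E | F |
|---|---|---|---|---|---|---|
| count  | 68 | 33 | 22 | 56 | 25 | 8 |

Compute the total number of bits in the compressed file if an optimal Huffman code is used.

Merge the two smallest weights repeatedly:
combine F(8), C(22) → 30
combine E(25), 30 → 55
combine B(33), 55 → 88
combine D(56), A(68) → 124
combine 88, 124 → 212
Total encoded bits = sum of merged weights = 30 + 55 + 88 + 124 + 212 = 509.

509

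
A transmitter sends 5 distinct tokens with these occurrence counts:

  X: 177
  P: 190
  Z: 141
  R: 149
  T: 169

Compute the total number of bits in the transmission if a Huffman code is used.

Greedily combine the two least-frequent nodes:
merge Z(141) and R(149): 290
merge T(169) and X(177): 346
merge P(190) and 290: 480
merge 346 and 480: 826
Each symbol's bit-cost is frequency × depth; summing gives 1942 bits (equivalently 290 + 346 + 480 + 826).

1942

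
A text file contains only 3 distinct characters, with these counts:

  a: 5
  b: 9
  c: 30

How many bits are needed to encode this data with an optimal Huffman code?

Greedily combine the two least-frequent nodes:
combine a(5), b(9) → 14
combine 14, c(30) → 44
Total encoded bits = sum of merged weights = 14 + 44 = 58.

58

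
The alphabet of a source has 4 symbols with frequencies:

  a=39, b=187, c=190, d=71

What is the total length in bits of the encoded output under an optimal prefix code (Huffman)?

Merge the two smallest weights repeatedly:
a(39) + d(71) → 110
110 + b(187) → 297
c(190) + 297 → 487
Each symbol's bit-cost is frequency × depth; summing gives 894 bits (equivalently 110 + 297 + 487).

894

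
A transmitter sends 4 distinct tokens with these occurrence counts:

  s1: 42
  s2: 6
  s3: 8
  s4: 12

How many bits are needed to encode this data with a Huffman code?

Greedily combine the two least-frequent nodes:
combine s2(6), s3(8) → 14
combine s4(12), 14 → 26
combine 26, s1(42) → 68
Each symbol's bit-cost is frequency × depth; summing gives 108 bits (equivalently 14 + 26 + 68).

108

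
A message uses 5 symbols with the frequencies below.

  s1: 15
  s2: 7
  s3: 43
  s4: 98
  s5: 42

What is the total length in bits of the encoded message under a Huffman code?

398

Merge the two smallest weights repeatedly:
merge s2(7) and s1(15): 22
merge 22 and s5(42): 64
merge s3(43) and 64: 107
merge s4(98) and 107: 205
The encoded length is the sum of every internal node's weight: 22 + 64 + 107 + 205 = 398 bits.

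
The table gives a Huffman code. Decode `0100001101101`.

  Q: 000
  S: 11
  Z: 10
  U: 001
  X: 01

XQXZSX

Read left to right; each codeword is recognised as soon as it completes (prefix code):
  01→X | 000→Q | 01→X | 10→Z | 11→S | 01→X
Decoded message: XQXZSX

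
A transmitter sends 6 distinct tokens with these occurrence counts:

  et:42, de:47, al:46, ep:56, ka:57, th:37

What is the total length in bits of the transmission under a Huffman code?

Greedily combine the two least-frequent nodes:
merge th(37) and et(42): 79
merge al(46) and de(47): 93
merge ep(56) and ka(57): 113
merge 79 and 93: 172
merge 113 and 172: 285
Total encoded bits = sum of merged weights = 79 + 93 + 113 + 172 + 285 = 742.

742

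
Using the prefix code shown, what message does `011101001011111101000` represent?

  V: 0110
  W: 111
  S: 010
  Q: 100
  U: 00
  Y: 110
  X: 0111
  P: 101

Read left to right; each codeword is recognised as soon as it completes (prefix code):
  0111→X | 010→S | 010→S | 111→W | 111→W | 010→S | 00→U
Decoded message: XSSWWSU

XSSWWSU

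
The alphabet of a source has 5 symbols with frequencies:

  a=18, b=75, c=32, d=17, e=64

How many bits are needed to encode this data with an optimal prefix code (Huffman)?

439

Build the Huffman tree bottom-up:
combine d(17), a(18) → 35
combine c(32), 35 → 67
combine e(64), 67 → 131
combine b(75), 131 → 206
Total encoded bits = sum of merged weights = 35 + 67 + 131 + 206 = 439.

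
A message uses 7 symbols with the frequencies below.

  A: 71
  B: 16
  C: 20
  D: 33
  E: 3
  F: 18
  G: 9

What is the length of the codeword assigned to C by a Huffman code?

3

Repeatedly merge the two smallest:
merge E(3) and G(9): 12
merge 12 and B(16): 28
merge F(18) and C(20): 38
merge 28 and D(33): 61
merge 38 and 61: 99
merge A(71) and 99: 170
C sits 3 levels below the root, so its codeword is 3 bits.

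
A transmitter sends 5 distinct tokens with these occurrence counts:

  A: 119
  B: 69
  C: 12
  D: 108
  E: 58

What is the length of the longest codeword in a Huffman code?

Merge the two lowest-weight nodes at each step:
combine C(12), E(58) → 70
combine B(69), 70 → 139
combine D(108), A(119) → 227
combine 139, 227 → 366
Maximum depth reached is 3.

3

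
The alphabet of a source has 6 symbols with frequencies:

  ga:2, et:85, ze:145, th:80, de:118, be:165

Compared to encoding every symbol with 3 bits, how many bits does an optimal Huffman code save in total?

Fixed-length: 3 bits × 595 symbols = 1785 bits.
Huffman merges:
combine ga(2), th(80) → 82
combine 82, et(85) → 167
combine de(118), ze(145) → 263
combine be(165), 167 → 332
combine 263, 332 → 595
Huffman total = 82 + 167 + 263 + 332 + 595 = 1439 bits.
Saving = 1785 − 1439 = 346 bits.

346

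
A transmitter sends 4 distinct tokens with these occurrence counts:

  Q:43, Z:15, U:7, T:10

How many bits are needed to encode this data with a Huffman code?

124

Merge the two smallest weights repeatedly:
merge U(7) and T(10): 17
merge Z(15) and 17: 32
merge 32 and Q(43): 75
The encoded length is the sum of every internal node's weight: 17 + 32 + 75 = 124 bits.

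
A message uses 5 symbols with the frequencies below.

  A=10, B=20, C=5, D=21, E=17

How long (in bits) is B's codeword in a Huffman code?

2

Build the tree from the bottom:
combine C(5), A(10) → 15
combine 15, E(17) → 32
combine B(20), D(21) → 41
combine 32, 41 → 73
B sits 2 levels below the root, so its codeword is 2 bits.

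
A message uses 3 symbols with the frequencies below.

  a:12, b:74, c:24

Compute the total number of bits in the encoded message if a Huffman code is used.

Greedily combine the two least-frequent nodes:
merge a(12) and c(24): 36
merge 36 and b(74): 110
Each symbol's bit-cost is frequency × depth; summing gives 146 bits (equivalently 36 + 110).

146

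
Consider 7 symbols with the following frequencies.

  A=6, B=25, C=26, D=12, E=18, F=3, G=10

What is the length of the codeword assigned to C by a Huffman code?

2

Repeatedly merge the two smallest:
F(3) + A(6) → 9
9 + G(10) → 19
D(12) + E(18) → 30
19 + B(25) → 44
C(26) + 30 → 56
44 + 56 → 100
The subtree containing C is merged 2 times, so code length = 2.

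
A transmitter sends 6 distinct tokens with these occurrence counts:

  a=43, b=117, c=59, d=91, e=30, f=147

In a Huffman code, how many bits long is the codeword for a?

4

Build the tree from the bottom:
e(30) + a(43) → 73
c(59) + 73 → 132
d(91) + b(117) → 208
132 + f(147) → 279
208 + 279 → 487
a sits 4 levels below the root, so its codeword is 4 bits.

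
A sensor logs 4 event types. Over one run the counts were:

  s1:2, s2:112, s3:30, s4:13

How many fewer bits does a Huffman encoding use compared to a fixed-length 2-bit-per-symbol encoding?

97

Fixed-length: 2 bits × 157 symbols = 314 bits.
Huffman merges:
combine s1(2), s4(13) → 15
combine 15, s3(30) → 45
combine 45, s2(112) → 157
Huffman total = 15 + 45 + 157 = 217 bits.
Saving = 314 − 217 = 97 bits.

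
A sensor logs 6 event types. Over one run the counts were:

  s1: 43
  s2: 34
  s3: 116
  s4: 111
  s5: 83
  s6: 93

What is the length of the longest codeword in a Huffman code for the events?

Merge the two lowest-weight nodes at each step:
combine s2(34), s1(43) → 77
combine 77, s5(83) → 160
combine s6(93), s4(111) → 204
combine s3(116), 160 → 276
combine 204, 276 → 480
The rarest symbols sit at the bottom; the longest codeword is 4 bits.

4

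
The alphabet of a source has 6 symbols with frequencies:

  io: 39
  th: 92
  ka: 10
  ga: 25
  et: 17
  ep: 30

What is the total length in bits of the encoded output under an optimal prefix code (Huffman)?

482

Build the Huffman tree bottom-up:
combine ka(10), et(17) → 27
combine ga(25), 27 → 52
combine ep(30), io(39) → 69
combine 52, 69 → 121
combine th(92), 121 → 213
Each symbol's bit-cost is frequency × depth; summing gives 482 bits (equivalently 27 + 52 + 69 + 121 + 213).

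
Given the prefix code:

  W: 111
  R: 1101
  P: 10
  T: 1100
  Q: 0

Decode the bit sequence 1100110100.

Read left to right; each codeword is recognised as soon as it completes (prefix code):
  1100→T | 1101→R | 0→Q | 0→Q
Decoded message: TRQQ

TRQQ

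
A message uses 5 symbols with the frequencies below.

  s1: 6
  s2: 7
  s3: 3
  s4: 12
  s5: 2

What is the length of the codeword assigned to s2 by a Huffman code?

2

Huffman merges, smallest pair first:
s5(2) + s3(3) → 5
5 + s1(6) → 11
s2(7) + 11 → 18
s4(12) + 18 → 30
The subtree containing s2 is merged 2 times, so code length = 2.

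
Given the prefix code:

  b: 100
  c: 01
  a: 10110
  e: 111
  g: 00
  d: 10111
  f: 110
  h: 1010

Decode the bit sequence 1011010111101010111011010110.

adhdchf

Read left to right; each codeword is recognised as soon as it completes (prefix code):
  10110→a | 10111→d | 1010→h | 10111→d | 01→c | 1010→h | 110→f
Decoded message: adhdchf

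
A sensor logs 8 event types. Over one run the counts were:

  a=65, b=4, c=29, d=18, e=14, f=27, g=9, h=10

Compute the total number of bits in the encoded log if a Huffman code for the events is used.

466

Build the Huffman tree bottom-up:
combine b(4), g(9) → 13
combine h(10), 13 → 23
combine e(14), d(18) → 32
combine 23, f(27) → 50
combine c(29), 32 → 61
combine 50, 61 → 111
combine a(65), 111 → 176
Total encoded bits = sum of merged weights = 13 + 23 + 32 + 50 + 61 + 111 + 176 = 466.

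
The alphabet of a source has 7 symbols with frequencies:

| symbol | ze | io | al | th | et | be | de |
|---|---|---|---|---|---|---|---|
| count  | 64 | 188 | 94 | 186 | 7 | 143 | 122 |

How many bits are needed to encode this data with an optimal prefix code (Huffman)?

2109

Build the Huffman tree bottom-up:
merge et(7) and ze(64): 71
merge 71 and al(94): 165
merge de(122) and be(143): 265
merge 165 and th(186): 351
merge io(188) and 265: 453
merge 351 and 453: 804
The encoded length is the sum of every internal node's weight: 71 + 165 + 265 + 351 + 453 + 804 = 2109 bits.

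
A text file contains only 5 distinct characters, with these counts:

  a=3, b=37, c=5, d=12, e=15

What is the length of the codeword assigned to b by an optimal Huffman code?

1

Build the tree from the bottom:
combine a(3), c(5) → 8
combine 8, d(12) → 20
combine e(15), 20 → 35
combine 35, b(37) → 72
b is merged only at the final step, so code length = 1.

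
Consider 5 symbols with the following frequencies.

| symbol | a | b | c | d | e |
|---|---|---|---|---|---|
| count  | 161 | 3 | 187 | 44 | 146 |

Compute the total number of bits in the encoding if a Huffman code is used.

1129

Greedily combine the two least-frequent nodes:
b(3) + d(44) → 47
47 + e(146) → 193
a(161) + c(187) → 348
193 + 348 → 541
Total encoded bits = sum of merged weights = 47 + 193 + 348 + 541 = 1129.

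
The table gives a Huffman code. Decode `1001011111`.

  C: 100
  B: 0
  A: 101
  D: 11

CADD

Read left to right; each codeword is recognised as soon as it completes (prefix code):
  100→C | 101→A | 11→D | 11→D
Decoded message: CADD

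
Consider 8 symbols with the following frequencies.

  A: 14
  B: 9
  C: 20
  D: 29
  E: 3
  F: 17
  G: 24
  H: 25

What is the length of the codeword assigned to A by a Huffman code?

3

Huffman merges, smallest pair first:
combine E(3), B(9) → 12
combine 12, A(14) → 26
combine F(17), C(20) → 37
combine G(24), H(25) → 49
combine 26, D(29) → 55
combine 37, 49 → 86
combine 55, 86 → 141
A sits 3 levels below the root, so its codeword is 3 bits.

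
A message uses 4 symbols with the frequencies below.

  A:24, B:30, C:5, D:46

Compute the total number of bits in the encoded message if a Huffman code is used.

Merge the two smallest weights repeatedly:
combine C(5), A(24) → 29
combine 29, B(30) → 59
combine D(46), 59 → 105
Total encoded bits = sum of merged weights = 29 + 59 + 105 = 193.

193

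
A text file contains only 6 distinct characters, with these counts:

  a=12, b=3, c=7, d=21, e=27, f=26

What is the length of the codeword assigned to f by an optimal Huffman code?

2

Huffman merges, smallest pair first:
b(3) + c(7) → 10
10 + a(12) → 22
d(21) + 22 → 43
f(26) + e(27) → 53
43 + 53 → 96
The subtree containing f is merged 2 times, so code length = 2.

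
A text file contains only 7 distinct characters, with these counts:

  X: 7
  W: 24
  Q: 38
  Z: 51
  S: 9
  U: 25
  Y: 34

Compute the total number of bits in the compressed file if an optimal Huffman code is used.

Greedily combine the two least-frequent nodes:
combine X(7), S(9) → 16
combine 16, W(24) → 40
combine U(25), Y(34) → 59
combine Q(38), 40 → 78
combine Z(51), 59 → 110
combine 78, 110 → 188
Each symbol's bit-cost is frequency × depth; summing gives 491 bits (equivalently 16 + 40 + 59 + 78 + 110 + 188).

491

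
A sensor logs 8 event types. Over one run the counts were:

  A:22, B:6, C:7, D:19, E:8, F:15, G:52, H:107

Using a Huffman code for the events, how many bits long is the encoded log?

553

Merge the two smallest weights repeatedly:
combine B(6), C(7) → 13
combine E(8), 13 → 21
combine F(15), D(19) → 34
combine 21, A(22) → 43
combine 34, 43 → 77
combine G(52), 77 → 129
combine H(107), 129 → 236
Total encoded bits = sum of merged weights = 13 + 21 + 34 + 43 + 77 + 129 + 236 = 553.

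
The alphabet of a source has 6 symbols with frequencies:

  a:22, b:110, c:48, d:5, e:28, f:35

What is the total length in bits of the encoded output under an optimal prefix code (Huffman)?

Greedily combine the two least-frequent nodes:
combine d(5), a(22) → 27
combine 27, e(28) → 55
combine f(35), c(48) → 83
combine 55, 83 → 138
combine b(110), 138 → 248
The encoded length is the sum of every internal node's weight: 27 + 55 + 83 + 138 + 248 = 551 bits.

551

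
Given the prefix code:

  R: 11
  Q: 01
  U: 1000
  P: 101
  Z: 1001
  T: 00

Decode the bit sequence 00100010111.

TUPR

Read left to right; each codeword is recognised as soon as it completes (prefix code):
  00→T | 1000→U | 101→P | 11→R
Decoded message: TUPR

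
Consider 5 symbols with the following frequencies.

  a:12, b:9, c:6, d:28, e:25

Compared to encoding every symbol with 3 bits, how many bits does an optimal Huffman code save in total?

Fixed-length: 3 bits × 80 symbols = 240 bits.
Huffman merges:
c(6) + b(9) → 15
a(12) + 15 → 27
e(25) + 27 → 52
d(28) + 52 → 80
Huffman total = 15 + 27 + 52 + 80 = 174 bits.
Saving = 240 − 174 = 66 bits.

66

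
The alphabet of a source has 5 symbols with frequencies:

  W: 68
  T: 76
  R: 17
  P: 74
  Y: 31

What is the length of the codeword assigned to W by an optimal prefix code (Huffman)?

Huffman merges, smallest pair first:
R(17) + Y(31) → 48
48 + W(68) → 116
P(74) + T(76) → 150
116 + 150 → 266
The subtree containing W is merged 2 times, so code length = 2.

2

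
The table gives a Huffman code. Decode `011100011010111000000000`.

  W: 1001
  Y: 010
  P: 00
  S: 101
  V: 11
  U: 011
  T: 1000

UTVYVTPPP

Read left to right; each codeword is recognised as soon as it completes (prefix code):
  011→U | 1000→T | 11→V | 010→Y | 11→V | 1000→T | 00→P | 00→P | 00→P
Decoded message: UTVYVTPPP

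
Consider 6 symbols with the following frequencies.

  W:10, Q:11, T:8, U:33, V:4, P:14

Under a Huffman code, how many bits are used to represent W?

Build the tree from the bottom:
merge V(4) and T(8): 12
merge W(10) and Q(11): 21
merge 12 and P(14): 26
merge 21 and 26: 47
merge U(33) and 47: 80
The subtree containing W is merged 3 times, so code length = 3.

3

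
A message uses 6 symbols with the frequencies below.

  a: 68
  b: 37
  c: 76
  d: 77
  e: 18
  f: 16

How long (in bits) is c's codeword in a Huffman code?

2

Build the tree from the bottom:
combine f(16), e(18) → 34
combine 34, b(37) → 71
combine a(68), 71 → 139
combine c(76), d(77) → 153
combine 139, 153 → 292
c's leaf is at depth 2, giving a 2-bit codeword.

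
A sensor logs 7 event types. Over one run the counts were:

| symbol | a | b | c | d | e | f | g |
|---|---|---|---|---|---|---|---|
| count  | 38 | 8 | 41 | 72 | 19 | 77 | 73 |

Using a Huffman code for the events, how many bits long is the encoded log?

Build the Huffman tree bottom-up:
b(8) + e(19) → 27
27 + a(38) → 65
c(41) + 65 → 106
d(72) + g(73) → 145
f(77) + 106 → 183
145 + 183 → 328
Each symbol's bit-cost is frequency × depth; summing gives 854 bits (equivalently 27 + 65 + 106 + 145 + 183 + 328).

854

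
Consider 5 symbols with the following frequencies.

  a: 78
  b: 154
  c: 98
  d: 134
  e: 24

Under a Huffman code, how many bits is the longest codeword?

Merge the two lowest-weight nodes at each step:
merge e(24) and a(78): 102
merge c(98) and 102: 200
merge d(134) and b(154): 288
merge 200 and 288: 488
Maximum depth reached is 3.

3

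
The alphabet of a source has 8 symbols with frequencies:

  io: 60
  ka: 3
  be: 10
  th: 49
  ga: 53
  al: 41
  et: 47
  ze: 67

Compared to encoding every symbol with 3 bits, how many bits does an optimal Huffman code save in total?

Fixed-length: 3 bits × 330 symbols = 990 bits.
Huffman merges:
merge ka(3) and be(10): 13
merge 13 and al(41): 54
merge et(47) and th(49): 96
merge ga(53) and 54: 107
merge io(60) and ze(67): 127
merge 96 and 107: 203
merge 127 and 203: 330
Huffman total = 13 + 54 + 96 + 107 + 127 + 203 + 330 = 930 bits.
Saving = 990 − 930 = 60 bits.

60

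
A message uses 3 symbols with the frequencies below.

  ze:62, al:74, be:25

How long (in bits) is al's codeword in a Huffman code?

1

Huffman merges, smallest pair first:
combine be(25), ze(62) → 87
combine al(74), 87 → 161
al is merged only at the final step, so code length = 1.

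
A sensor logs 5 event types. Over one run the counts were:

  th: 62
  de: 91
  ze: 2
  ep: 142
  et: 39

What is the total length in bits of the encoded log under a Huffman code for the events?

Merge the two smallest weights repeatedly:
combine ze(2), et(39) → 41
combine 41, th(62) → 103
combine de(91), 103 → 194
combine ep(142), 194 → 336
The encoded length is the sum of every internal node's weight: 41 + 103 + 194 + 336 = 674 bits.

674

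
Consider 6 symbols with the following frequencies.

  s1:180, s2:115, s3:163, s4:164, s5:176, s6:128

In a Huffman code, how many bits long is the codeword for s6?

Build the tree from the bottom:
combine s2(115), s6(128) → 243
combine s3(163), s4(164) → 327
combine s5(176), s1(180) → 356
combine 243, 327 → 570
combine 356, 570 → 926
The subtree containing s6 is merged 3 times, so code length = 3.

3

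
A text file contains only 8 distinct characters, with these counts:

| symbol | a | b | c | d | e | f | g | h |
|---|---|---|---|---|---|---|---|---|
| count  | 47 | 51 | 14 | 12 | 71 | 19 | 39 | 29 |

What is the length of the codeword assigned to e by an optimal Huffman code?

Repeatedly merge the two smallest:
combine d(12), c(14) → 26
combine f(19), 26 → 45
combine h(29), g(39) → 68
combine 45, a(47) → 92
combine b(51), 68 → 119
combine e(71), 92 → 163
combine 119, 163 → 282
e sits 2 levels below the root, so its codeword is 2 bits.

2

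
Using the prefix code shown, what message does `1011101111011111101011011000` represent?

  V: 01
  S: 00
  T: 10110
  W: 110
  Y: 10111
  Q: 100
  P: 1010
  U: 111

YVUVUWTWS

Read left to right; each codeword is recognised as soon as it completes (prefix code):
  10111→Y | 01→V | 111→U | 01→V | 111→U | 110→W | 10110→T | 110→W | 00→S
Decoded message: YVUVUWTWS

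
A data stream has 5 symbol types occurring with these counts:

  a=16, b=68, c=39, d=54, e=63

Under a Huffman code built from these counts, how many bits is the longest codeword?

Merge the two lowest-weight nodes at each step:
a(16) + c(39) → 55
d(54) + 55 → 109
e(63) + b(68) → 131
109 + 131 → 240
The rarest symbols sit at the bottom; the longest codeword is 3 bits.

3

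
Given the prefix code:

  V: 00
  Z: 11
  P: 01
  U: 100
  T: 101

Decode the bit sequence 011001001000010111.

PUUUVTZ

Read left to right; each codeword is recognised as soon as it completes (prefix code):
  01→P | 100→U | 100→U | 100→U | 00→V | 101→T | 11→Z
Decoded message: PUUUVTZ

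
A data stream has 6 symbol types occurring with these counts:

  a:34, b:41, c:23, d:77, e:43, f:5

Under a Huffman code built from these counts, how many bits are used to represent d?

2

Repeatedly merge the two smallest:
combine f(5), c(23) → 28
combine 28, a(34) → 62
combine b(41), e(43) → 84
combine 62, d(77) → 139
combine 84, 139 → 223
d's leaf is at depth 2, giving a 2-bit codeword.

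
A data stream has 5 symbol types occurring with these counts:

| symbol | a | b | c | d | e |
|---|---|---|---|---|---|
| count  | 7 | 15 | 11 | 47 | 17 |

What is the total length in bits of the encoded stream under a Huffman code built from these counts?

197

Build the Huffman tree bottom-up:
combine a(7), c(11) → 18
combine b(15), e(17) → 32
combine 18, 32 → 50
combine d(47), 50 → 97
Total encoded bits = sum of merged weights = 18 + 32 + 50 + 97 = 197.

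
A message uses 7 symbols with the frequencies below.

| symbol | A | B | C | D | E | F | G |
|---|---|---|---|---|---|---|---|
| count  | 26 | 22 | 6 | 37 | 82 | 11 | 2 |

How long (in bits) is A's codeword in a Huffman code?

Huffman merges, smallest pair first:
G(2) + C(6) → 8
8 + F(11) → 19
19 + B(22) → 41
A(26) + D(37) → 63
41 + 63 → 104
E(82) + 104 → 186
The subtree containing A is merged 3 times, so code length = 3.

3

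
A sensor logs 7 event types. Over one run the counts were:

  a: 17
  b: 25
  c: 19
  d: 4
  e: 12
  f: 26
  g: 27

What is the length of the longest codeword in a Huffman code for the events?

Merge the two lowest-weight nodes at each step:
merge d(4) and e(12): 16
merge 16 and a(17): 33
merge c(19) and b(25): 44
merge f(26) and g(27): 53
merge 33 and 44: 77
merge 53 and 77: 130
Maximum depth reached is 4.

4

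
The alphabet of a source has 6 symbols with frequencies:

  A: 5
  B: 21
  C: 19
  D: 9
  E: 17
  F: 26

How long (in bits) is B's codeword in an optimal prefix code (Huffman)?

Huffman merges, smallest pair first:
A(5) + D(9) → 14
14 + E(17) → 31
C(19) + B(21) → 40
F(26) + 31 → 57
40 + 57 → 97
B sits 2 levels below the root, so its codeword is 2 bits.

2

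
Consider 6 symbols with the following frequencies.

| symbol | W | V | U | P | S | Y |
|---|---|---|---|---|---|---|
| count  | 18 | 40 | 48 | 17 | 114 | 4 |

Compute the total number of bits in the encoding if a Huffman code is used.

Merge the two smallest weights repeatedly:
merge Y(4) and P(17): 21
merge W(18) and 21: 39
merge 39 and V(40): 79
merge U(48) and 79: 127
merge S(114) and 127: 241
The encoded length is the sum of every internal node's weight: 21 + 39 + 79 + 127 + 241 = 507 bits.

507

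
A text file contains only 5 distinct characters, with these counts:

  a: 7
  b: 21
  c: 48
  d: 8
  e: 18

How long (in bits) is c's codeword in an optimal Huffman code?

1

Huffman merges, smallest pair first:
a(7) + d(8) → 15
15 + e(18) → 33
b(21) + 33 → 54
c(48) + 54 → 102
c is merged only at the final step, so code length = 1.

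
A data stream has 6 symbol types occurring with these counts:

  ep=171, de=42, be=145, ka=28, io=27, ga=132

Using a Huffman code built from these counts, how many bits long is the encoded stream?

1242

Merge the two smallest weights repeatedly:
merge io(27) and ka(28): 55
merge de(42) and 55: 97
merge 97 and ga(132): 229
merge be(145) and ep(171): 316
merge 229 and 316: 545
The encoded length is the sum of every internal node's weight: 55 + 97 + 229 + 316 + 545 = 1242 bits.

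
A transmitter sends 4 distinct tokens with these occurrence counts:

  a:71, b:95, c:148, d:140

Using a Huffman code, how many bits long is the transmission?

908

Build the Huffman tree bottom-up:
merge a(71) and b(95): 166
merge d(140) and c(148): 288
merge 166 and 288: 454
Each symbol's bit-cost is frequency × depth; summing gives 908 bits (equivalently 166 + 288 + 454).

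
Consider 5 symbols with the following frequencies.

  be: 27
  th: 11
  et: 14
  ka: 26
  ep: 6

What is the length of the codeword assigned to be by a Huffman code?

2

Build the tree from the bottom:
combine ep(6), th(11) → 17
combine et(14), 17 → 31
combine ka(26), be(27) → 53
combine 31, 53 → 84
be's leaf is at depth 2, giving a 2-bit codeword.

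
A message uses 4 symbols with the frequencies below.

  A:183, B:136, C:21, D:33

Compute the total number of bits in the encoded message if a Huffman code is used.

Merge the two smallest weights repeatedly:
merge C(21) and D(33): 54
merge 54 and B(136): 190
merge A(183) and 190: 373
The encoded length is the sum of every internal node's weight: 54 + 190 + 373 = 617 bits.

617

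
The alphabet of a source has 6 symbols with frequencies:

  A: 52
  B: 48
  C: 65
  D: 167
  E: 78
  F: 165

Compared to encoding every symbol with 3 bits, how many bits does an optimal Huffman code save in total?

Fixed-length: 3 bits × 575 symbols = 1725 bits.
Huffman merges:
B(48) + A(52) → 100
C(65) + E(78) → 143
100 + 143 → 243
F(165) + D(167) → 332
243 + 332 → 575
Huffman total = 100 + 143 + 243 + 332 + 575 = 1393 bits.
Saving = 1725 − 1393 = 332 bits.

332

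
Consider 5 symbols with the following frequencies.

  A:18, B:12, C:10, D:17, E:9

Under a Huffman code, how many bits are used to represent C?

3

Build the tree from the bottom:
E(9) + C(10) → 19
B(12) + D(17) → 29
A(18) + 19 → 37
29 + 37 → 66
The subtree containing C is merged 3 times, so code length = 3.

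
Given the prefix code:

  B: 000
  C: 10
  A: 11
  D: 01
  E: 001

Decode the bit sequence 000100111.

Read left to right; each codeword is recognised as soon as it completes (prefix code):
  000→B | 10→C | 01→D | 11→A
Decoded message: BCDA

BCDA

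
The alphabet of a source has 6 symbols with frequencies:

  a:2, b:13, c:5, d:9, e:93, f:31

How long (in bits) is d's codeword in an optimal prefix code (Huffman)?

4

Repeatedly merge the two smallest:
a(2) + c(5) → 7
7 + d(9) → 16
b(13) + 16 → 29
29 + f(31) → 60
60 + e(93) → 153
The subtree containing d is merged 4 times, so code length = 4.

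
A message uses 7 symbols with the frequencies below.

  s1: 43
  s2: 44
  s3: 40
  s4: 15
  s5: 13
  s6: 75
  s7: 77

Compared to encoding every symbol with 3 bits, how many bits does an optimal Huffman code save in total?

Fixed-length: 3 bits × 307 symbols = 921 bits.
Huffman merges:
merge s5(13) and s4(15): 28
merge 28 and s3(40): 68
merge s1(43) and s2(44): 87
merge 68 and s6(75): 143
merge s7(77) and 87: 164
merge 143 and 164: 307
Huffman total = 28 + 68 + 87 + 143 + 164 + 307 = 797 bits.
Saving = 921 − 797 = 124 bits.

124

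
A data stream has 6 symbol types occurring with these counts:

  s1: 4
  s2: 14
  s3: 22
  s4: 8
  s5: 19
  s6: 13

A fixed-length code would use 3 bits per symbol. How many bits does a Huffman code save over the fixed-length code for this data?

43

Fixed-length: 3 bits × 80 symbols = 240 bits.
Huffman merges:
combine s1(4), s4(8) → 12
combine 12, s6(13) → 25
combine s2(14), s5(19) → 33
combine s3(22), 25 → 47
combine 33, 47 → 80
Huffman total = 12 + 25 + 33 + 47 + 80 = 197 bits.
Saving = 240 − 197 = 43 bits.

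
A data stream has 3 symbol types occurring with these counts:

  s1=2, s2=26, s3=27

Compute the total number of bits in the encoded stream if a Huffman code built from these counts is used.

Merge the two smallest weights repeatedly:
combine s1(2), s2(26) → 28
combine s3(27), 28 → 55
Total encoded bits = sum of merged weights = 28 + 55 = 83.

83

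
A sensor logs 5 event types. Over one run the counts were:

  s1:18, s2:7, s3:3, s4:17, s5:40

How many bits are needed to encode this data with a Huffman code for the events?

167

Merge the two smallest weights repeatedly:
combine s3(3), s2(7) → 10
combine 10, s4(17) → 27
combine s1(18), 27 → 45
combine s5(40), 45 → 85
The encoded length is the sum of every internal node's weight: 10 + 27 + 45 + 85 = 167 bits.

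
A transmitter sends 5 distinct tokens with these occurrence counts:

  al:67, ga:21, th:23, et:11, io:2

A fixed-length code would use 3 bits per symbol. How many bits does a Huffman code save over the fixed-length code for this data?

144

Fixed-length: 3 bits × 124 symbols = 372 bits.
Huffman merges:
combine io(2), et(11) → 13
combine 13, ga(21) → 34
combine th(23), 34 → 57
combine 57, al(67) → 124
Huffman total = 13 + 34 + 57 + 124 = 228 bits.
Saving = 372 − 228 = 144 bits.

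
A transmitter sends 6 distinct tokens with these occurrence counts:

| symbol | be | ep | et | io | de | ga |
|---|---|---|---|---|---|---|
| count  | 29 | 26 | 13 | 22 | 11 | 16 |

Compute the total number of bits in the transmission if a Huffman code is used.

296

Greedily combine the two least-frequent nodes:
merge de(11) and et(13): 24
merge ga(16) and io(22): 38
merge 24 and ep(26): 50
merge be(29) and 38: 67
merge 50 and 67: 117
Total encoded bits = sum of merged weights = 24 + 38 + 50 + 67 + 117 = 296.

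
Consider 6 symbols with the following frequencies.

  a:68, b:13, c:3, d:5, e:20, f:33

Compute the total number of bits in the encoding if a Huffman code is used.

286

Greedily combine the two least-frequent nodes:
c(3) + d(5) → 8
8 + b(13) → 21
e(20) + 21 → 41
f(33) + 41 → 74
a(68) + 74 → 142
Each symbol's bit-cost is frequency × depth; summing gives 286 bits (equivalently 8 + 21 + 41 + 74 + 142).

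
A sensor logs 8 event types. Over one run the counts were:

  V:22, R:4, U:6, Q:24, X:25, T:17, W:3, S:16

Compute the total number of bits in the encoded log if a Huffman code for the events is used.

Build the Huffman tree bottom-up:
merge W(3) and R(4): 7
merge U(6) and 7: 13
merge 13 and S(16): 29
merge T(17) and V(22): 39
merge Q(24) and X(25): 49
merge 29 and 39: 68
merge 49 and 68: 117
Each symbol's bit-cost is frequency × depth; summing gives 322 bits (equivalently 7 + 13 + 29 + 39 + 49 + 68 + 117).

322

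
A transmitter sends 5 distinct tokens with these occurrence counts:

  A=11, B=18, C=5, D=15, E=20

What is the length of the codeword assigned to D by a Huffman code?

Build the tree from the bottom:
merge C(5) and A(11): 16
merge D(15) and 16: 31
merge B(18) and E(20): 38
merge 31 and 38: 69
D's leaf is at depth 2, giving a 2-bit codeword.

2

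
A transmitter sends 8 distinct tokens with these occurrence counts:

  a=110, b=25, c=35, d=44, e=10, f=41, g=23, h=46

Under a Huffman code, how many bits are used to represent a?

2

Huffman merges, smallest pair first:
merge e(10) and g(23): 33
merge b(25) and 33: 58
merge c(35) and f(41): 76
merge d(44) and h(46): 90
merge 58 and 76: 134
merge 90 and a(110): 200
merge 134 and 200: 334
a sits 2 levels below the root, so its codeword is 2 bits.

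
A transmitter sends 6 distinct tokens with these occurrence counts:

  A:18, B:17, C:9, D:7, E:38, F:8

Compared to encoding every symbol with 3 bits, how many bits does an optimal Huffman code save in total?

61

Fixed-length: 3 bits × 97 symbols = 291 bits.
Huffman merges:
combine D(7), F(8) → 15
combine C(9), 15 → 24
combine B(17), A(18) → 35
combine 24, 35 → 59
combine E(38), 59 → 97
Huffman total = 15 + 24 + 35 + 59 + 97 = 230 bits.
Saving = 291 − 230 = 61 bits.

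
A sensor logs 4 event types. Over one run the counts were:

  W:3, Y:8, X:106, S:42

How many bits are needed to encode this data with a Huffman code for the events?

223

Build the Huffman tree bottom-up:
W(3) + Y(8) → 11
11 + S(42) → 53
53 + X(106) → 159
The encoded length is the sum of every internal node's weight: 11 + 53 + 159 = 223 bits.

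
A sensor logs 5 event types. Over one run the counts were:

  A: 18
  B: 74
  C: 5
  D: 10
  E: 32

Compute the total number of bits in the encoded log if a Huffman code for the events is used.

252

Greedily combine the two least-frequent nodes:
C(5) + D(10) → 15
15 + A(18) → 33
E(32) + 33 → 65
65 + B(74) → 139
Each symbol's bit-cost is frequency × depth; summing gives 252 bits (equivalently 15 + 33 + 65 + 139).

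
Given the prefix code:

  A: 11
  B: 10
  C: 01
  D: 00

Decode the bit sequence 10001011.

Read left to right; each codeword is recognised as soon as it completes (prefix code):
  10→B | 00→D | 10→B | 11→A
Decoded message: BDBA

BDBA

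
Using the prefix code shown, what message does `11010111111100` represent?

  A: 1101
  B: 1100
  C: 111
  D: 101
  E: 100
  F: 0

AFCCE

Read left to right; each codeword is recognised as soon as it completes (prefix code):
  1101→A | 0→F | 111→C | 111→C | 100→E
Decoded message: AFCCE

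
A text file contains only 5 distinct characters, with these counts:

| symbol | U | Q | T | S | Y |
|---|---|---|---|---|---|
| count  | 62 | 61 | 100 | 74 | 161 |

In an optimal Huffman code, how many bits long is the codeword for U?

3

Build the tree from the bottom:
merge Q(61) and U(62): 123
merge S(74) and T(100): 174
merge 123 and Y(161): 284
merge 174 and 284: 458
U sits 3 levels below the root, so its codeword is 3 bits.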